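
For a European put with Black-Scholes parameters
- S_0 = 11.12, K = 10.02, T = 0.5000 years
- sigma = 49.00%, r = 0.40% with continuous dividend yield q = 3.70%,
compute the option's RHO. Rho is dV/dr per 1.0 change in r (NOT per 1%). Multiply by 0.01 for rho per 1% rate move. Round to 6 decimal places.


Answer: Rho = -2.341056

Derivation:
d1 = 0.4262474114; d2 = 0.0797650886
phi(d1) = 0.3642984022; exp(-qT) = 0.9816700746; exp(-rT) = 0.9980019987
N(-d2) = 0.4682120456
Rho = -K*T*exp(-rT)*N(-d2) = -10.0200 * 0.5000 * 0.9980019987 * 0.4682120456 = -2.341056


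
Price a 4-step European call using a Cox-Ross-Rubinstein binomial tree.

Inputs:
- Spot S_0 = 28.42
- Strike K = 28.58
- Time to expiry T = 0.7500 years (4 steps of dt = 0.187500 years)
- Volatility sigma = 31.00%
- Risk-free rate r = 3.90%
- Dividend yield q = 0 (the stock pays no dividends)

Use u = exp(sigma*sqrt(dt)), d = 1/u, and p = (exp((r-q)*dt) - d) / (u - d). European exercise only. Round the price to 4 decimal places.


Answer: Price = V(0,0) = 3.1906

Derivation:
dt = T/N = 0.187500
u = exp(sigma*sqrt(dt)) = 1.143660; d = 1/u = 0.874385
p = (exp((r-q)*dt) - d) / (u - d) = 0.493748
Discount per step: exp(-r*dt) = 0.992714
Stock lattice S(k, i) with i counting down-moves:
  k=0: S(0,0) = 28.4200
  k=1: S(1,0) = 32.5028; S(1,1) = 24.8500
  k=2: S(2,0) = 37.1722; S(2,1) = 28.4200; S(2,2) = 21.7285
  k=3: S(3,0) = 42.5124; S(3,1) = 32.5028; S(3,2) = 24.8500; S(3,3) = 18.9991
  k=4: S(4,0) = 48.6197; S(4,1) = 37.1722; S(4,2) = 28.4200; S(4,3) = 21.7285; S(4,4) = 16.6125
Terminal payoffs V(N, i) = max(S_T - K, 0):
  V(4,0) = 20.039704; V(4,1) = 8.592194; V(4,2) = 0.000000; V(4,3) = 0.000000; V(4,4) = 0.000000
Backward induction: V(k, i) = exp(-r*dt) * [p * V(k+1, i) + (1-p) * V(k+1, i+1)].
  V(3,0) = exp(-r*dt) * [p*20.039704 + (1-p)*8.592194] = 14.140592
  V(3,1) = exp(-r*dt) * [p*8.592194 + (1-p)*0.000000] = 4.211466
  V(3,2) = exp(-r*dt) * [p*0.000000 + (1-p)*0.000000] = 0.000000
  V(3,3) = exp(-r*dt) * [p*0.000000 + (1-p)*0.000000] = 0.000000
  V(2,0) = exp(-r*dt) * [p*14.140592 + (1-p)*4.211466] = 9.047546
  V(2,1) = exp(-r*dt) * [p*4.211466 + (1-p)*0.000000] = 2.064251
  V(2,2) = exp(-r*dt) * [p*0.000000 + (1-p)*0.000000] = 0.000000
  V(1,0) = exp(-r*dt) * [p*9.047546 + (1-p)*2.064251] = 5.472075
  V(1,1) = exp(-r*dt) * [p*2.064251 + (1-p)*0.000000] = 1.011793
  V(0,0) = exp(-r*dt) * [p*5.472075 + (1-p)*1.011793] = 3.190630


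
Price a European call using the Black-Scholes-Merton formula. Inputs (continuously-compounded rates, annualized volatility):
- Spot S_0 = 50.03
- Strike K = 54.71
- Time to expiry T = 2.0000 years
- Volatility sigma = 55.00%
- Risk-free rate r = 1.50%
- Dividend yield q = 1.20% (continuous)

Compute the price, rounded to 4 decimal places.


d1 = (ln(S/K) + (r - q + 0.5*sigma^2) * T) / (sigma * sqrt(T)) = 0.28165518
d2 = d1 - sigma * sqrt(T) = -0.49616228
exp(-rT) = 0.97044553; exp(-qT) = 0.97628571
C = S_0 * exp(-qT) * N(d1) - K * exp(-rT) * N(d2)
N(d1) = 0.61089604; N(d2) = 0.30988996
C = 50.0300 * 0.97628571 * 0.61089604 - 54.7100 * 0.97044553 * 0.30988996 = 13.3853

Answer: Price = 13.3853


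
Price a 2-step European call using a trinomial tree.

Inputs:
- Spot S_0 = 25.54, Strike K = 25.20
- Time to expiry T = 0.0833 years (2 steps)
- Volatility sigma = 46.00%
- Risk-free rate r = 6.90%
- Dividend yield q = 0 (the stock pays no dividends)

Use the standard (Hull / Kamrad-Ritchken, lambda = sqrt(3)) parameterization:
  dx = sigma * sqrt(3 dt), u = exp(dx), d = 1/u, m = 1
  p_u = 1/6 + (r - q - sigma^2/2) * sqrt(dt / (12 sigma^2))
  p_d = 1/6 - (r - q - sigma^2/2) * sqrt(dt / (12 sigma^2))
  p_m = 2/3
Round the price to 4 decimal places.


dt = T/N = 0.041650; dx = sigma*sqrt(3*dt) = 0.162602
u = exp(dx) = 1.176568; d = 1/u = 0.849929
p_u = 0.161954, p_m = 0.666667, p_d = 0.171380
Discount per step: exp(-r*dt) = 0.997130
Stock lattice S(k, j) with j the centered position index:
  k=0: S(0,+0) = 25.5400
  k=1: S(1,-1) = 21.7072; S(1,+0) = 25.5400; S(1,+1) = 30.0496
  k=2: S(2,-2) = 18.4496; S(2,-1) = 21.7072; S(2,+0) = 25.5400; S(2,+1) = 30.0496; S(2,+2) = 35.3554
Terminal payoffs V(N, j) = max(S_T - K, 0):
  V(2,-2) = 0.000000; V(2,-1) = 0.000000; V(2,+0) = 0.340000; V(2,+1) = 4.849556; V(2,+2) = 10.155357
Backward induction: V(k, j) = exp(-r*dt) * [p_u * V(k+1, j+1) + p_m * V(k+1, j) + p_d * V(k+1, j-1)]
  V(1,-1) = exp(-r*dt) * [p_u*0.340000 + p_m*0.000000 + p_d*0.000000] = 0.054906
  V(1,+0) = exp(-r*dt) * [p_u*4.849556 + p_m*0.340000 + p_d*0.000000] = 1.009165
  V(1,+1) = exp(-r*dt) * [p_u*10.155357 + p_m*4.849556 + p_d*0.340000] = 4.921838
  V(0,+0) = exp(-r*dt) * [p_u*4.921838 + p_m*1.009165 + p_d*0.054906] = 1.475051

Answer: Price = V(0,0) = 1.4751


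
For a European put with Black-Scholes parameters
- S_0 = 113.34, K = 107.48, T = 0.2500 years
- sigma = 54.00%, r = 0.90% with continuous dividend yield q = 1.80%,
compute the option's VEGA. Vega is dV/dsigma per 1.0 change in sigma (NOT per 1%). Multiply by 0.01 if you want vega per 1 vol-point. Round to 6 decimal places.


d1 = 0.3232865444; d2 = 0.0532865444
phi(d1) = 0.3786300666; exp(-qT) = 0.9955101098; exp(-rT) = 0.9977525294
Vega = S * exp(-qT) * phi(d1) * sqrt(T) = 113.3400 * 0.9955101098 * 0.3786300666 * 0.5000000000 = 21.360626

Answer: Vega = 21.360626


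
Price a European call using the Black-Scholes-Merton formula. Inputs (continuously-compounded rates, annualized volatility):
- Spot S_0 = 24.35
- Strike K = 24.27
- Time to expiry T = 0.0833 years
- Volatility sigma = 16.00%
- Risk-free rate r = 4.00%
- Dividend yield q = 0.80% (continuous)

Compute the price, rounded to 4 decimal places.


Answer: Price = 0.5229

Derivation:
d1 = (ln(S/K) + (r - q + 0.5*sigma^2) * T) / (sigma * sqrt(T)) = 0.15207568
d2 = d1 - sigma * sqrt(T) = 0.10589690
exp(-rT) = 0.99667354; exp(-qT) = 0.99933382
C = S_0 * exp(-qT) * N(d1) - K * exp(-rT) * N(d2)
N(d1) = 0.56043638; N(d2) = 0.54216792
C = 24.3500 * 0.99933382 * 0.56043638 - 24.2700 * 0.99667354 * 0.54216792 = 0.5229


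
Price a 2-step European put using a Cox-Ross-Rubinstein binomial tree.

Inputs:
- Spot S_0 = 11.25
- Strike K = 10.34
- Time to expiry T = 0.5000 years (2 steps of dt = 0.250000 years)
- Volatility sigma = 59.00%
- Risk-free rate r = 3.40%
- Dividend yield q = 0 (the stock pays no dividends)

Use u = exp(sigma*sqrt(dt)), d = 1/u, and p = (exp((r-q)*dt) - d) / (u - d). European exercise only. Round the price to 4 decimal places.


dt = T/N = 0.250000
u = exp(sigma*sqrt(dt)) = 1.343126; d = 1/u = 0.744532
p = (exp((r-q)*dt) - d) / (u - d) = 0.441041
Discount per step: exp(-r*dt) = 0.991536
Stock lattice S(k, i) with i counting down-moves:
  k=0: S(0,0) = 11.2500
  k=1: S(1,0) = 15.1102; S(1,1) = 8.3760
  k=2: S(2,0) = 20.2949; S(2,1) = 11.2500; S(2,2) = 6.2362
Terminal payoffs V(N, i) = max(K - S_T, 0):
  V(2,0) = 0.000000; V(2,1) = 0.000000; V(2,2) = 4.103818
Backward induction: V(k, i) = exp(-r*dt) * [p * V(k+1, i) + (1-p) * V(k+1, i+1)].
  V(1,0) = exp(-r*dt) * [p*0.000000 + (1-p)*0.000000] = 0.000000
  V(1,1) = exp(-r*dt) * [p*0.000000 + (1-p)*4.103818] = 2.274452
  V(0,0) = exp(-r*dt) * [p*0.000000 + (1-p)*2.274452] = 1.260566

Answer: Price = V(0,0) = 1.2606


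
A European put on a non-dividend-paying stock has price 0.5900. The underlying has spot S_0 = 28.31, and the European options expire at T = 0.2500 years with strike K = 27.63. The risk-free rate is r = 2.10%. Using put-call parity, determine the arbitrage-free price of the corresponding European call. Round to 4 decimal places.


Put-call parity: C - P = S_0 * exp(-qT) - K * exp(-rT).
S_0 * exp(-qT) = 28.3100 * 1.00000000 = 28.31000000
K * exp(-rT) = 27.6300 * 0.99476376 = 27.48532261
C = P + S*exp(-qT) - K*exp(-rT)
C = 0.5900 + 28.31000000 - 27.48532261 = 1.4147

Answer: Call price = 1.4147


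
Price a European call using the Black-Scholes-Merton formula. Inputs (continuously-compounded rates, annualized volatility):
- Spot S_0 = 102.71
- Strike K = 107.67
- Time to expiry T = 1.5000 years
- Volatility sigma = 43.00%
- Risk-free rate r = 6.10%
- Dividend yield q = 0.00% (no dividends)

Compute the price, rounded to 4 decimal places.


d1 = (ln(S/K) + (r - q + 0.5*sigma^2) * T) / (sigma * sqrt(T)) = 0.34751137
d2 = d1 - sigma * sqrt(T) = -0.17912893
exp(-rT) = 0.91256132; exp(-qT) = 1.00000000
C = S_0 * exp(-qT) * N(d1) - K * exp(-rT) * N(d2)
N(d1) = 0.63589641; N(d2) = 0.42891823
C = 102.7100 * 1.00000000 * 0.63589641 - 107.6700 * 0.91256132 * 0.42891823 = 23.1694

Answer: Price = 23.1694


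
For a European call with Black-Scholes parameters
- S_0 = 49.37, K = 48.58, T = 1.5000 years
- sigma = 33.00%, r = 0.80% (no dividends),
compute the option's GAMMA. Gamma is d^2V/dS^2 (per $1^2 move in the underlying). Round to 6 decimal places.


Answer: Gamma = 0.019269

Derivation:
d1 = 0.2716855970; d2 = -0.1324802106
phi(d1) = 0.3844870906; exp(-qT) = 1.0000000000; exp(-rT) = 0.9880717129
Gamma = exp(-qT) * phi(d1) / (S * sigma * sqrt(T)) = 1.0000000000 * 0.3844870906 / (49.3700 * 0.3300 * 1.2247448714) = 0.019269


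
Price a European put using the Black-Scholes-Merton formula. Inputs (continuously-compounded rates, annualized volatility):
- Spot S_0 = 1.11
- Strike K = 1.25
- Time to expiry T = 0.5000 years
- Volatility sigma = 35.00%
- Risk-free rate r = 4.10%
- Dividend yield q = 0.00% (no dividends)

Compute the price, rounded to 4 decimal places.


d1 = (ln(S/K) + (r - q + 0.5*sigma^2) * T) / (sigma * sqrt(T)) = -0.27338177
d2 = d1 - sigma * sqrt(T) = -0.52086914
exp(-rT) = 0.97970870; exp(-qT) = 1.00000000
P = K * exp(-rT) * N(-d2) - S_0 * exp(-qT) * N(-d1)
N(-d1) = 0.60772012; N(-d2) = 0.69877103
P = 1.2500 * 0.97970870 * 0.69877103 - 1.1100 * 1.00000000 * 0.60772012 = 0.1812

Answer: Price = 0.1812


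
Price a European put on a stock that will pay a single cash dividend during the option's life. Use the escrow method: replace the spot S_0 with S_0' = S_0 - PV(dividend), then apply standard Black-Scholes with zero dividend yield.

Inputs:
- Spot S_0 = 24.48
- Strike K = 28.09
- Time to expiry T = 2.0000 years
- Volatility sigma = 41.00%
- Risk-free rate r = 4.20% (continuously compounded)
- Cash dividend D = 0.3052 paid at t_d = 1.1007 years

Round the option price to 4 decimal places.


PV(D) = D * exp(-r * t_d) = 0.3052 * 0.95482290 = 0.29141195
S_0' = S_0 - PV(D) = 24.4800 - 0.29141195 = 24.18858805
d1 = (ln(S_0'/K) + (r + sigma^2/2)*T) / (sigma*sqrt(T)) = 0.17689279
d2 = d1 - sigma*sqrt(T) = -0.40293477
exp(-rT) = 0.91943126
N(-d1) = 0.42979630; N(-d2) = 0.65650190
P = K * exp(-rT) * N(-d2) - S_0' * N(-d1) = 28.0900 * 0.91943126 * 0.65650190 - 24.18858805 * 0.42979630 = 6.5592

Answer: Price = 6.5592


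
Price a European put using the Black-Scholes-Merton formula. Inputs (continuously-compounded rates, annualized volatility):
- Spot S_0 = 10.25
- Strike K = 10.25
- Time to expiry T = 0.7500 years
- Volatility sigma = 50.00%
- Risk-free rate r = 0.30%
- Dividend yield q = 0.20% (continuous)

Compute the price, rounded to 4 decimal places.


d1 = (ln(S/K) + (r - q + 0.5*sigma^2) * T) / (sigma * sqrt(T)) = 0.21823840
d2 = d1 - sigma * sqrt(T) = -0.21477430
exp(-rT) = 0.99775253; exp(-qT) = 0.99850112
P = K * exp(-rT) * N(-d2) - S_0 * exp(-qT) * N(-d1)
N(-d1) = 0.41362168; N(-d2) = 0.58502835
P = 10.2500 * 0.99775253 * 0.58502835 - 10.2500 * 0.99850112 * 0.41362168 = 1.7498

Answer: Price = 1.7498


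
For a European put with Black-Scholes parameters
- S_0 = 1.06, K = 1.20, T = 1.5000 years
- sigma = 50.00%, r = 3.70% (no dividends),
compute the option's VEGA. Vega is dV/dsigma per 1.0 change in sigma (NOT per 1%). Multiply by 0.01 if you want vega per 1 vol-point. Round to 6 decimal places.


d1 = 0.1942402113; d2 = -0.4181322244
phi(d1) = 0.3914869243; exp(-qT) = 1.0000000000; exp(-rT) = 0.9460120237
Vega = S * exp(-qT) * phi(d1) * sqrt(T) = 1.0600 * 1.0000000000 * 0.3914869243 * 1.2247448714 = 0.508240

Answer: Vega = 0.508240


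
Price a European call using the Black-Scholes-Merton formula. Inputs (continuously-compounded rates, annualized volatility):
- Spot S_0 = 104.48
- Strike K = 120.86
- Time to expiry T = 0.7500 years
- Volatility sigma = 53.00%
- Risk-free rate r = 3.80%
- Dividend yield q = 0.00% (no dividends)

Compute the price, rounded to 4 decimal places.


Answer: Price = 14.2914

Derivation:
d1 = (ln(S/K) + (r - q + 0.5*sigma^2) * T) / (sigma * sqrt(T)) = -0.02570774
d2 = d1 - sigma * sqrt(T) = -0.48470121
exp(-rT) = 0.97190229; exp(-qT) = 1.00000000
C = S_0 * exp(-qT) * N(d1) - K * exp(-rT) * N(d2)
N(d1) = 0.48974522; N(d2) = 0.31394416
C = 104.4800 * 1.00000000 * 0.48974522 - 120.8600 * 0.97190229 * 0.31394416 = 14.2914


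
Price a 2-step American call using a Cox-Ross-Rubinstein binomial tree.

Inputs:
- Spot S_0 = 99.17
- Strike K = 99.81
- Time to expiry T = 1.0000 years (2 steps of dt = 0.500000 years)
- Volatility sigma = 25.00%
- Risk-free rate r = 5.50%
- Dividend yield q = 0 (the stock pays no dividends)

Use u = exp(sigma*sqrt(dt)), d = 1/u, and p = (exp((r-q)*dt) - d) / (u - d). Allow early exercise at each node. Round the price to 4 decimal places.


dt = T/N = 0.500000
u = exp(sigma*sqrt(dt)) = 1.193365; d = 1/u = 0.837967
p = (exp((r-q)*dt) - d) / (u - d) = 0.534372
Discount per step: exp(-r*dt) = 0.972875
Stock lattice S(k, i) with i counting down-moves:
  k=0: S(0,0) = 99.1700
  k=1: S(1,0) = 118.3460; S(1,1) = 83.1012
  k=2: S(2,0) = 141.2299; S(2,1) = 99.1700; S(2,2) = 69.6360
Terminal payoffs V(N, i) = max(S_T - K, 0):
  V(2,0) = 41.419883; V(2,1) = 0.000000; V(2,2) = 0.000000
Backward induction: V(k, i) = exp(-r*dt) * [p * V(k+1, i) + (1-p) * V(k+1, i+1)]; then take max(V_cont, immediate exercise) for American.
  V(1,0) = exp(-r*dt) * [p*41.419883 + (1-p)*0.000000] = 21.533262; exercise = 18.535965; V(1,0) = max -> 21.533262
  V(1,1) = exp(-r*dt) * [p*0.000000 + (1-p)*0.000000] = 0.000000; exercise = 0.000000; V(1,1) = max -> 0.000000
  V(0,0) = exp(-r*dt) * [p*21.533262 + (1-p)*0.000000] = 11.194656; exercise = 0.000000; V(0,0) = max -> 11.194656

Answer: Price = V(0,0) = 11.1947


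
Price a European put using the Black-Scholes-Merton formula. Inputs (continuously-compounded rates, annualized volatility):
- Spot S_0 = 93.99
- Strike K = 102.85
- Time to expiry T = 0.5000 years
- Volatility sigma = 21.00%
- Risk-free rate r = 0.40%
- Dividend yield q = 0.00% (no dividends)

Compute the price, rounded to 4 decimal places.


d1 = (ln(S/K) + (r - q + 0.5*sigma^2) * T) / (sigma * sqrt(T)) = -0.51893706
d2 = d1 - sigma * sqrt(T) = -0.66742949
exp(-rT) = 0.99800200; exp(-qT) = 1.00000000
P = K * exp(-rT) * N(-d2) - S_0 * exp(-qT) * N(-d1)
N(-d1) = 0.69809768; N(-d2) = 0.74775108
P = 102.8500 * 0.99800200 * 0.74775108 - 93.9900 * 1.00000000 * 0.69809768 = 11.1383

Answer: Price = 11.1383


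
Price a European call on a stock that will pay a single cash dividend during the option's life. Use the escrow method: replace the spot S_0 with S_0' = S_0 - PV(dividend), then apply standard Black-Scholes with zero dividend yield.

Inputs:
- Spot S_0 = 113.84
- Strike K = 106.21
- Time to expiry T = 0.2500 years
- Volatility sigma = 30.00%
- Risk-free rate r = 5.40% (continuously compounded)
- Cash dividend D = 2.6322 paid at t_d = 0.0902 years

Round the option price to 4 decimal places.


PV(D) = D * exp(-r * t_d) = 2.6322 * 0.99514104 = 2.61941025
S_0' = S_0 - PV(D) = 113.8400 - 2.61941025 = 111.22058975
d1 = (ln(S_0'/K) + (r + sigma^2/2)*T) / (sigma*sqrt(T)) = 0.47231505
d2 = d1 - sigma*sqrt(T) = 0.32231505
exp(-rT) = 0.98659072
N(d1) = 0.68164904; N(d2) = 0.62639298
C = S_0' * N(d1) - K * exp(-rT) * N(d2) = 111.22058975 * 0.68164904 - 106.2100 * 0.98659072 * 0.62639298 = 10.1763

Answer: Price = 10.1763


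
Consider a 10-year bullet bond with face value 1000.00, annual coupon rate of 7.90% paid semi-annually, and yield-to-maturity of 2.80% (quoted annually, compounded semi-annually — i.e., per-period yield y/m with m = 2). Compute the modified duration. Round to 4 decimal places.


Answer: Modified duration = 7.5291

Derivation:
Coupon per period c = face * coupon_rate / m = 39.500000
Periods per year m = 2; per-period yield y/m = 0.014000
Number of cashflows N = 20
Cashflows (t years, CF_t, discount factor 1/(1+y/m)^(m*t), PV):
  t = 0.5000: CF_t = 39.500000, DF = 0.986193, PV = 38.954635
  t = 1.0000: CF_t = 39.500000, DF = 0.972577, PV = 38.416800
  t = 1.5000: CF_t = 39.500000, DF = 0.959149, PV = 37.886390
  t = 2.0000: CF_t = 39.500000, DF = 0.945906, PV = 37.363304
  t = 2.5000: CF_t = 39.500000, DF = 0.932847, PV = 36.847440
  t = 3.0000: CF_t = 39.500000, DF = 0.919967, PV = 36.338698
  t = 3.5000: CF_t = 39.500000, DF = 0.907265, PV = 35.836981
  t = 4.0000: CF_t = 39.500000, DF = 0.894739, PV = 35.342190
  t = 4.5000: CF_t = 39.500000, DF = 0.882386, PV = 34.854231
  t = 5.0000: CF_t = 39.500000, DF = 0.870203, PV = 34.373009
  t = 5.5000: CF_t = 39.500000, DF = 0.858188, PV = 33.898430
  t = 6.0000: CF_t = 39.500000, DF = 0.846339, PV = 33.430405
  t = 6.5000: CF_t = 39.500000, DF = 0.834654, PV = 32.968841
  t = 7.0000: CF_t = 39.500000, DF = 0.823130, PV = 32.513650
  t = 7.5000: CF_t = 39.500000, DF = 0.811766, PV = 32.064744
  t = 8.0000: CF_t = 39.500000, DF = 0.800558, PV = 31.622035
  t = 8.5000: CF_t = 39.500000, DF = 0.789505, PV = 31.185439
  t = 9.0000: CF_t = 39.500000, DF = 0.778604, PV = 30.754871
  t = 9.5000: CF_t = 39.500000, DF = 0.767854, PV = 30.330247
  t = 10.0000: CF_t = 1039.500000, DF = 0.757253, PV = 787.164308
Price P = sum_t PV_t = 1442.146647
First compute Macaulay numerator sum_t t * PV_t:
  t * PV_t at t = 0.5000: 19.477318
  t * PV_t at t = 1.0000: 38.416800
  t * PV_t at t = 1.5000: 56.829586
  t * PV_t at t = 2.0000: 74.726608
  t * PV_t at t = 2.5000: 92.118600
  t * PV_t at t = 3.0000: 109.016095
  t * PV_t at t = 3.5000: 125.429432
  t * PV_t at t = 4.0000: 141.368759
  t * PV_t at t = 4.5000: 156.844038
  t * PV_t at t = 5.0000: 171.865043
  t * PV_t at t = 5.5000: 186.441368
  t * PV_t at t = 6.0000: 200.582429
  t * PV_t at t = 6.5000: 214.297467
  t * PV_t at t = 7.0000: 227.595550
  t * PV_t at t = 7.5000: 240.485577
  t * PV_t at t = 8.0000: 252.976280
  t * PV_t at t = 8.5000: 265.076231
  t * PV_t at t = 9.0000: 276.793836
  t * PV_t at t = 9.5000: 288.137349
  t * PV_t at t = 10.0000: 7871.643077
Macaulay duration D = 11010.121441 / 1442.146647 = 7.634537
Modified duration = D / (1 + y/m) = 7.634537 / (1 + 0.014000) = 7.529129


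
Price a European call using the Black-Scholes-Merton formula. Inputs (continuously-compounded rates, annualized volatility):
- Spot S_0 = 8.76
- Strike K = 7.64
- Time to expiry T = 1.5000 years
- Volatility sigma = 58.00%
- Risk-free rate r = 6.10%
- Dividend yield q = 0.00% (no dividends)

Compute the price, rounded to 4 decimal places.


Answer: Price = 3.1837

Derivation:
d1 = (ln(S/K) + (r - q + 0.5*sigma^2) * T) / (sigma * sqrt(T)) = 0.67656357
d2 = d1 - sigma * sqrt(T) = -0.03378846
exp(-rT) = 0.91256132; exp(-qT) = 1.00000000
C = S_0 * exp(-qT) * N(d1) - K * exp(-rT) * N(d2)
N(d1) = 0.75065855; N(d2) = 0.48652292
C = 8.7600 * 1.00000000 * 0.75065855 - 7.6400 * 0.91256132 * 0.48652292 = 3.1837


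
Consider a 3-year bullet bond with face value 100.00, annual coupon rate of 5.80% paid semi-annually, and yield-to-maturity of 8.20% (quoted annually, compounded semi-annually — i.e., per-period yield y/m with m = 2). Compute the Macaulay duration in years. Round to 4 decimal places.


Coupon per period c = face * coupon_rate / m = 2.900000
Periods per year m = 2; per-period yield y/m = 0.041000
Number of cashflows N = 6
Cashflows (t years, CF_t, discount factor 1/(1+y/m)^(m*t), PV):
  t = 0.5000: CF_t = 2.900000, DF = 0.960615, PV = 2.785783
  t = 1.0000: CF_t = 2.900000, DF = 0.922781, PV = 2.676064
  t = 1.5000: CF_t = 2.900000, DF = 0.886437, PV = 2.570667
  t = 2.0000: CF_t = 2.900000, DF = 0.851524, PV = 2.469421
  t = 2.5000: CF_t = 2.900000, DF = 0.817987, PV = 2.372162
  t = 3.0000: CF_t = 102.900000, DF = 0.785770, PV = 80.855766
Price P = sum_t PV_t = 93.729863
Macaulay numerator sum_t t * PV_t:
  t * PV_t at t = 0.5000: 1.392891
  t * PV_t at t = 1.0000: 2.676064
  t * PV_t at t = 1.5000: 3.856000
  t * PV_t at t = 2.0000: 4.938841
  t * PV_t at t = 2.5000: 5.930405
  t * PV_t at t = 3.0000: 242.567299
Macaulay duration D = (sum_t t * PV_t) / P = 261.361502 / 93.729863 = 2.788455

Answer: Macaulay duration = 2.7885 years


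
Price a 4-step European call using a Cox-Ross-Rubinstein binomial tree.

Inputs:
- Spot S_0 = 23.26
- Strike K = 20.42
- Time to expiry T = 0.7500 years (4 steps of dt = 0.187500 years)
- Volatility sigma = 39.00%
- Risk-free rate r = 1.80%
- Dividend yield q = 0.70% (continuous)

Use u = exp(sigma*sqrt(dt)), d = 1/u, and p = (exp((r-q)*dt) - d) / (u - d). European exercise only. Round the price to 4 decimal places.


Answer: Price = V(0,0) = 4.7704

Derivation:
dt = T/N = 0.187500
u = exp(sigma*sqrt(dt)) = 1.183972; d = 1/u = 0.844615
p = (exp((r-q)*dt) - d) / (u - d) = 0.463965
Discount per step: exp(-r*dt) = 0.996631
Stock lattice S(k, i) with i counting down-moves:
  k=0: S(0,0) = 23.2600
  k=1: S(1,0) = 27.5392; S(1,1) = 19.6457
  k=2: S(2,0) = 32.6056; S(2,1) = 23.2600; S(2,2) = 16.5931
  k=3: S(3,0) = 38.6042; S(3,1) = 27.5392; S(3,2) = 19.6457; S(3,3) = 14.0147
  k=4: S(4,0) = 45.7062; S(4,1) = 32.6056; S(4,2) = 23.2600; S(4,3) = 16.5931; S(4,4) = 11.8371
Terminal payoffs V(N, i) = max(S_T - K, 0):
  V(4,0) = 25.286246; V(4,1) = 12.185633; V(4,2) = 2.840000; V(4,3) = 0.000000; V(4,4) = 0.000000
Backward induction: V(k, i) = exp(-r*dt) * [p * V(k+1, i) + (1-p) * V(k+1, i+1)].
  V(3,0) = exp(-r*dt) * [p*25.286246 + (1-p)*12.185633] = 18.202325
  V(3,1) = exp(-r*dt) * [p*12.185633 + (1-p)*2.840000] = 7.151870
  V(3,2) = exp(-r*dt) * [p*2.840000 + (1-p)*0.000000] = 1.313222
  V(3,3) = exp(-r*dt) * [p*0.000000 + (1-p)*0.000000] = 0.000000
  V(2,0) = exp(-r*dt) * [p*18.202325 + (1-p)*7.151870] = 12.237526
  V(2,1) = exp(-r*dt) * [p*7.151870 + (1-p)*1.313222] = 4.008600
  V(2,2) = exp(-r*dt) * [p*1.313222 + (1-p)*0.000000] = 0.607236
  V(1,0) = exp(-r*dt) * [p*12.237526 + (1-p)*4.008600] = 7.800166
  V(1,1) = exp(-r*dt) * [p*4.008600 + (1-p)*0.607236] = 2.177988
  V(0,0) = exp(-r*dt) * [p*7.800166 + (1-p)*2.177988] = 4.770356


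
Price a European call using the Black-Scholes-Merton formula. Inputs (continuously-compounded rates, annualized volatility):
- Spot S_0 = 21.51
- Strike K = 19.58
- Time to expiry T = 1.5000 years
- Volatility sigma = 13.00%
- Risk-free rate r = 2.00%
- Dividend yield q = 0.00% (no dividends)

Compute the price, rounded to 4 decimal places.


d1 = (ln(S/K) + (r - q + 0.5*sigma^2) * T) / (sigma * sqrt(T)) = 0.85847899
d2 = d1 - sigma * sqrt(T) = 0.69926216
exp(-rT) = 0.97044553; exp(-qT) = 1.00000000
C = S_0 * exp(-qT) * N(d1) - K * exp(-rT) * N(d2)
N(d1) = 0.80468599; N(d2) = 0.75780589
C = 21.5100 * 1.00000000 * 0.80468599 - 19.5800 * 0.97044553 * 0.75780589 = 2.9095

Answer: Price = 2.9095


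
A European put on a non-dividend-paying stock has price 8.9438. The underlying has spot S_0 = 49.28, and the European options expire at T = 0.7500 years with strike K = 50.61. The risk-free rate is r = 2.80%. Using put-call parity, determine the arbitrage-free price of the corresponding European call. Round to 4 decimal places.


Put-call parity: C - P = S_0 * exp(-qT) - K * exp(-rT).
S_0 * exp(-qT) = 49.2800 * 1.00000000 = 49.28000000
K * exp(-rT) = 50.6100 * 0.97921896 = 49.55827180
C = P + S*exp(-qT) - K*exp(-rT)
C = 8.9438 + 49.28000000 - 49.55827180 = 8.6655

Answer: Call price = 8.6655


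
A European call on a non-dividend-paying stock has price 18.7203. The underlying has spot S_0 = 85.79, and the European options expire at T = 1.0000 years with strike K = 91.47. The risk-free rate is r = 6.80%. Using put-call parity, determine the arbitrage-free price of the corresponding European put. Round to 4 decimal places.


Answer: Put price = 18.3871

Derivation:
Put-call parity: C - P = S_0 * exp(-qT) - K * exp(-rT).
S_0 * exp(-qT) = 85.7900 * 1.00000000 = 85.79000000
K * exp(-rT) = 91.4700 * 0.93426047 = 85.45680552
P = C - S*exp(-qT) + K*exp(-rT)
P = 18.7203 - 85.79000000 + 85.45680552 = 18.3871


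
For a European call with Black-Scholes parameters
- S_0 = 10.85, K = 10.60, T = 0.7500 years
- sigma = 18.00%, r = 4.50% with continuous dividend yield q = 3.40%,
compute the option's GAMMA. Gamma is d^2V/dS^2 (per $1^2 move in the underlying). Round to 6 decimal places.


Answer: Gamma = 0.221070

Derivation:
d1 = 0.2804067017; d2 = 0.1245221290
phi(d1) = 0.3835625792; exp(-qT) = 0.9748223790; exp(-rT) = 0.9668131777
Gamma = exp(-qT) * phi(d1) / (S * sigma * sqrt(T)) = 0.9748223790 * 0.3835625792 / (10.8500 * 0.1800 * 0.8660254038) = 0.221070


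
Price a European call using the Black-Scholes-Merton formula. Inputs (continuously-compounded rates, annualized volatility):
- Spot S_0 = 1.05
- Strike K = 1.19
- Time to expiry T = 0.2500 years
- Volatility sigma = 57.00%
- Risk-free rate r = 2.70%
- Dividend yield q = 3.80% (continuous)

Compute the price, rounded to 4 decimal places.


d1 = (ln(S/K) + (r - q + 0.5*sigma^2) * T) / (sigma * sqrt(T)) = -0.30631805
d2 = d1 - sigma * sqrt(T) = -0.59131805
exp(-rT) = 0.99327273; exp(-qT) = 0.99054498
C = S_0 * exp(-qT) * N(d1) - K * exp(-rT) * N(d2)
N(d1) = 0.37968125; N(d2) = 0.27715367
C = 1.0500 * 0.99054498 * 0.37968125 - 1.1900 * 0.99327273 * 0.27715367 = 0.0673

Answer: Price = 0.0673


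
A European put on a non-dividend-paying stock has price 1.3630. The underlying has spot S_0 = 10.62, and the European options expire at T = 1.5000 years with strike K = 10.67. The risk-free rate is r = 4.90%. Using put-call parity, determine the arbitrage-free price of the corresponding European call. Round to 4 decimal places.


Answer: Call price = 2.0691

Derivation:
Put-call parity: C - P = S_0 * exp(-qT) - K * exp(-rT).
S_0 * exp(-qT) = 10.6200 * 1.00000000 = 10.62000000
K * exp(-rT) = 10.6700 * 0.92913615 = 9.91388268
C = P + S*exp(-qT) - K*exp(-rT)
C = 1.3630 + 10.62000000 - 9.91388268 = 2.0691


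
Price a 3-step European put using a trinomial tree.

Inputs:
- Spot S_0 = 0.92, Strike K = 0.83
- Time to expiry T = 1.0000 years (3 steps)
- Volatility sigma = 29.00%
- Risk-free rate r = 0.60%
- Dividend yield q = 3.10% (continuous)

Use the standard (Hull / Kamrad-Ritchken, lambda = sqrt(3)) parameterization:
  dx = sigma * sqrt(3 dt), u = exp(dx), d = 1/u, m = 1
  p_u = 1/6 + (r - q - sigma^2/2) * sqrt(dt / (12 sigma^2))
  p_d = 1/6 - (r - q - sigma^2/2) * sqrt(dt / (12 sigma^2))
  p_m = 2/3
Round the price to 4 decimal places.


dt = T/N = 0.333333; dx = sigma*sqrt(3*dt) = 0.290000
u = exp(dx) = 1.336427; d = 1/u = 0.748264
p_u = 0.128132, p_m = 0.666667, p_d = 0.205201
Discount per step: exp(-r*dt) = 0.998002
Stock lattice S(k, j) with j the centered position index:
  k=0: S(0,+0) = 0.9200
  k=1: S(1,-1) = 0.6884; S(1,+0) = 0.9200; S(1,+1) = 1.2295
  k=2: S(2,-2) = 0.5151; S(2,-1) = 0.6884; S(2,+0) = 0.9200; S(2,+1) = 1.2295; S(2,+2) = 1.6432
  k=3: S(3,-3) = 0.3854; S(3,-2) = 0.5151; S(3,-1) = 0.6884; S(3,+0) = 0.9200; S(3,+1) = 1.2295; S(3,+2) = 1.6432; S(3,+3) = 2.1960
Terminal payoffs V(N, j) = max(K - S_T, 0):
  V(3,-3) = 0.444565; V(3,-2) = 0.314894; V(3,-1) = 0.141598; V(3,+0) = 0.000000; V(3,+1) = 0.000000; V(3,+2) = 0.000000; V(3,+3) = 0.000000
Backward induction: V(k, j) = exp(-r*dt) * [p_u * V(k+1, j+1) + p_m * V(k+1, j) + p_d * V(k+1, j-1)]
  V(2,-2) = exp(-r*dt) * [p_u*0.141598 + p_m*0.314894 + p_d*0.444565] = 0.318659
  V(2,-1) = exp(-r*dt) * [p_u*0.000000 + p_m*0.141598 + p_d*0.314894] = 0.158697
  V(2,+0) = exp(-r*dt) * [p_u*0.000000 + p_m*0.000000 + p_d*0.141598] = 0.028998
  V(2,+1) = exp(-r*dt) * [p_u*0.000000 + p_m*0.000000 + p_d*0.000000] = 0.000000
  V(2,+2) = exp(-r*dt) * [p_u*0.000000 + p_m*0.000000 + p_d*0.000000] = 0.000000
  V(1,-1) = exp(-r*dt) * [p_u*0.028998 + p_m*0.158697 + p_d*0.318659] = 0.174553
  V(1,+0) = exp(-r*dt) * [p_u*0.000000 + p_m*0.028998 + p_d*0.158697] = 0.051793
  V(1,+1) = exp(-r*dt) * [p_u*0.000000 + p_m*0.000000 + p_d*0.028998] = 0.005939
  V(0,+0) = exp(-r*dt) * [p_u*0.005939 + p_m*0.051793 + p_d*0.174553] = 0.070966

Answer: Price = V(0,0) = 0.0710


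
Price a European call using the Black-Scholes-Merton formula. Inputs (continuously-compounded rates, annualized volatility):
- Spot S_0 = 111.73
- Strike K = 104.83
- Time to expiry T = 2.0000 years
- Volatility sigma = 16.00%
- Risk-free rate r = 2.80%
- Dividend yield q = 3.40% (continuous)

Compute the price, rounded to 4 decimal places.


d1 = (ln(S/K) + (r - q + 0.5*sigma^2) * T) / (sigma * sqrt(T)) = 0.34182097
d2 = d1 - sigma * sqrt(T) = 0.11554680
exp(-rT) = 0.94553914; exp(-qT) = 0.93426047
C = S_0 * exp(-qT) * N(d1) - K * exp(-rT) * N(d2)
N(d1) = 0.63375719; N(d2) = 0.54599414
C = 111.7300 * 0.93426047 * 0.63375719 - 104.8300 * 0.94553914 * 0.54599414 = 12.0353

Answer: Price = 12.0353


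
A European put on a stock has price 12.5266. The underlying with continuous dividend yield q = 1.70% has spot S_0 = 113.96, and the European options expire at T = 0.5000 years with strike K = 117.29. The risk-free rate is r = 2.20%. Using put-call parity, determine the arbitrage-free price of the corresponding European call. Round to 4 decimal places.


Put-call parity: C - P = S_0 * exp(-qT) - K * exp(-rT).
S_0 * exp(-qT) = 113.9600 * 0.99153602 = 112.99544517
K * exp(-rT) = 117.2900 * 0.98906028 = 116.00688010
C = P + S*exp(-qT) - K*exp(-rT)
C = 12.5266 + 112.99544517 - 116.00688010 = 9.5152

Answer: Call price = 9.5152


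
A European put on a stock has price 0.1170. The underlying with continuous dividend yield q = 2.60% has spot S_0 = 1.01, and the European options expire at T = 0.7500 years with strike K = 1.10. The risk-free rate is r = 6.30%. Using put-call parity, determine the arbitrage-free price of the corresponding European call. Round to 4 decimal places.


Put-call parity: C - P = S_0 * exp(-qT) - K * exp(-rT).
S_0 * exp(-qT) = 1.0100 * 0.98068890 = 0.99049578
K * exp(-rT) = 1.1000 * 0.95384891 = 1.04923380
C = P + S*exp(-qT) - K*exp(-rT)
C = 0.1170 + 0.99049578 - 1.04923380 = 0.0583

Answer: Call price = 0.0583


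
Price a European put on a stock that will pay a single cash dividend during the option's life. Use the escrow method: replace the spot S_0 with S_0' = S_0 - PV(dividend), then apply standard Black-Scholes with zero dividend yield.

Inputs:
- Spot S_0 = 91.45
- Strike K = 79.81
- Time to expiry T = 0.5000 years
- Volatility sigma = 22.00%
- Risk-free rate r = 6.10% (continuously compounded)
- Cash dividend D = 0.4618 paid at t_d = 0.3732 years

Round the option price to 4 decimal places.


PV(D) = D * exp(-r * t_d) = 0.4618 * 0.97749197 = 0.45140579
S_0' = S_0 - PV(D) = 91.4500 - 0.45140579 = 90.99859421
d1 = (ln(S_0'/K) + (r + sigma^2/2)*T) / (sigma*sqrt(T)) = 1.11719817
d2 = d1 - sigma*sqrt(T) = 0.96163468
exp(-rT) = 0.96996043
N(-d1) = 0.13195480; N(-d2) = 0.16811657
P = K * exp(-rT) * N(-d2) - S_0' * N(-d1) = 79.8100 * 0.96996043 * 0.16811657 - 90.99859421 * 0.13195480 = 1.0066

Answer: Price = 1.0066


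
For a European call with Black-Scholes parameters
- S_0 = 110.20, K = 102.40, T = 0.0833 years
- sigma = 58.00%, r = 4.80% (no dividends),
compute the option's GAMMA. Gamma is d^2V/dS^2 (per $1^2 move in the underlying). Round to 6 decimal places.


d1 = 0.5461211952; d2 = 0.3787231068
phi(d1) = 0.3436736674; exp(-qT) = 1.0000000000; exp(-rT) = 0.9960095830
Gamma = exp(-qT) * phi(d1) / (S * sigma * sqrt(T)) = 1.0000000000 * 0.3436736674 / (110.2000 * 0.5800 * 0.2886173938) = 0.018630

Answer: Gamma = 0.018630


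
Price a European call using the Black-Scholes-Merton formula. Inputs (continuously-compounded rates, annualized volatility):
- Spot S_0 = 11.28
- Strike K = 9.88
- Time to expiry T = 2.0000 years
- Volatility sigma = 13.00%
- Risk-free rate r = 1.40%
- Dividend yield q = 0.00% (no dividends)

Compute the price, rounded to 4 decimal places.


Answer: Price = 1.8742

Derivation:
d1 = (ln(S/K) + (r - q + 0.5*sigma^2) * T) / (sigma * sqrt(T)) = 0.96503069
d2 = d1 - sigma * sqrt(T) = 0.78118293
exp(-rT) = 0.97238837; exp(-qT) = 1.00000000
C = S_0 * exp(-qT) * N(d1) - K * exp(-rT) * N(d2)
N(d1) = 0.83273528; N(d2) = 0.78265254
C = 11.2800 * 1.00000000 * 0.83273528 - 9.8800 * 0.97238837 * 0.78265254 = 1.8742


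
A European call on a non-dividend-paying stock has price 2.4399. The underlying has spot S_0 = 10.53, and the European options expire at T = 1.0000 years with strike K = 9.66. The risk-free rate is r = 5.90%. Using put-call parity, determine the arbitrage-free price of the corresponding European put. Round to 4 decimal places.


Put-call parity: C - P = S_0 * exp(-qT) - K * exp(-rT).
S_0 * exp(-qT) = 10.5300 * 1.00000000 = 10.53000000
K * exp(-rT) = 9.6600 * 0.94270677 = 9.10654739
P = C - S*exp(-qT) + K*exp(-rT)
P = 2.4399 - 10.53000000 + 9.10654739 = 1.0164

Answer: Put price = 1.0164


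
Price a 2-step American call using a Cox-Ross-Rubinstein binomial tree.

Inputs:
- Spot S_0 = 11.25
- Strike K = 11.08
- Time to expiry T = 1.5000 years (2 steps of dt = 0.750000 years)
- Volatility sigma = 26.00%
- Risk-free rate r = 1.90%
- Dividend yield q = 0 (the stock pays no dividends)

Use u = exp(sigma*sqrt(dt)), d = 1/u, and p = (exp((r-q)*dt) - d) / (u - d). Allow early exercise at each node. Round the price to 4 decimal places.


dt = T/N = 0.750000
u = exp(sigma*sqrt(dt)) = 1.252531; d = 1/u = 0.798383
p = (exp((r-q)*dt) - d) / (u - d) = 0.475547
Discount per step: exp(-r*dt) = 0.985851
Stock lattice S(k, i) with i counting down-moves:
  k=0: S(0,0) = 11.2500
  k=1: S(1,0) = 14.0910; S(1,1) = 8.9818
  k=2: S(2,0) = 17.6494; S(2,1) = 11.2500; S(2,2) = 7.1709
Terminal payoffs V(N, i) = max(S_T - K, 0):
  V(2,0) = 6.569392; V(2,1) = 0.170000; V(2,2) = 0.000000
Backward induction: V(k, i) = exp(-r*dt) * [p * V(k+1, i) + (1-p) * V(k+1, i+1)]; then take max(V_cont, immediate exercise) for American.
  V(1,0) = exp(-r*dt) * [p*6.569392 + (1-p)*0.170000] = 3.167748; exercise = 3.010978; V(1,0) = max -> 3.167748
  V(1,1) = exp(-r*dt) * [p*0.170000 + (1-p)*0.000000] = 0.079699; exercise = 0.000000; V(1,1) = max -> 0.079699
  V(0,0) = exp(-r*dt) * [p*3.167748 + (1-p)*0.079699] = 1.526306; exercise = 0.170000; V(0,0) = max -> 1.526306

Answer: Price = V(0,0) = 1.5263


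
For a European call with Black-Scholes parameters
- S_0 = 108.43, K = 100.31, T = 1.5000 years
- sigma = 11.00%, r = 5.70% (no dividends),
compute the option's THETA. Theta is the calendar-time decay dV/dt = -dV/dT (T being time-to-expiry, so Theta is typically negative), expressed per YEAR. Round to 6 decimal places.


d1 = 1.2797798035; d2 = 1.1450578676
phi(d1) = 0.1758969959; exp(-qT) = 1.0000000000; exp(-rT) = 0.9180531431
Theta = -S*exp(-qT)*phi(d1)*sigma/(2*sqrt(T)) - r*K*exp(-rT)*N(d2) + q*S*exp(-qT)*N(d1)
N(d1) = 0.8996887056; N(d2) = 0.8739074065; sqrt(T) = 1.2247448714
Term 1 = -108.4300 * 1.0000000000 * 0.1758969959 * 0.1100 / (2 * 1.2247448714) = -0.8564952131
Term 2 = -0.0570 * 100.3100 * 0.9180531431 * 0.8739074065 = -4.5872491406
Term 3 = 0 (no dividend yield, q = 0)
Theta = -0.8564952131 + (-4.5872491406) + (0.0000000000) = -5.443744

Answer: Theta = -5.443744


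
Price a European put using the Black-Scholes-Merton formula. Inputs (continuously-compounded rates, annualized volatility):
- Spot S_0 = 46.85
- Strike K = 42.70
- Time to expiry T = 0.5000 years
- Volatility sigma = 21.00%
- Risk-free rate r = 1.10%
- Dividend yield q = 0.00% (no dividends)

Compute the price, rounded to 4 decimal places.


Answer: Price = 1.0078

Derivation:
d1 = (ln(S/K) + (r - q + 0.5*sigma^2) * T) / (sigma * sqrt(T)) = 0.73591019
d2 = d1 - sigma * sqrt(T) = 0.58741777
exp(-rT) = 0.99451510; exp(-qT) = 1.00000000
P = K * exp(-rT) * N(-d2) - S_0 * exp(-qT) * N(-d1)
N(-d1) = 0.23089268; N(-d2) = 0.27846158
P = 42.7000 * 0.99451510 * 0.27846158 - 46.8500 * 1.00000000 * 0.23089268 = 1.0078


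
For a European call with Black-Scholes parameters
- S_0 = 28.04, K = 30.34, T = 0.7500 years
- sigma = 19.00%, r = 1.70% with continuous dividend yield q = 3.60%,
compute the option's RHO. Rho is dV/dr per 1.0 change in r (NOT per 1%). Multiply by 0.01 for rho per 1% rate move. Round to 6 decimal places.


Answer: Rho = 5.807593

Derivation:
d1 = -0.4834391536; d2 = -0.6479839803
phi(d1) = 0.3549440027; exp(-qT) = 0.9733612415; exp(-rT) = 0.9873309369
N(d2) = 0.2584976558
Rho = K*T*exp(-rT)*N(d2) = 30.3400 * 0.7500 * 0.9873309369 * 0.2584976558 = 5.807593


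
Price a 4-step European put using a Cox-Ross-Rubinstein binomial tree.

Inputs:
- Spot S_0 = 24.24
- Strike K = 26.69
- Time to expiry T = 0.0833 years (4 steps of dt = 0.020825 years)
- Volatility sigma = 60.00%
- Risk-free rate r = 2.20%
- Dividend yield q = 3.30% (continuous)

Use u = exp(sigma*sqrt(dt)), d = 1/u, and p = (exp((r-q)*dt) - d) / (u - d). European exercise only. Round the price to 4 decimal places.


dt = T/N = 0.020825
u = exp(sigma*sqrt(dt)) = 1.090444; d = 1/u = 0.917057
p = (exp((r-q)*dt) - d) / (u - d) = 0.477046
Discount per step: exp(-r*dt) = 0.999542
Stock lattice S(k, i) with i counting down-moves:
  k=0: S(0,0) = 24.2400
  k=1: S(1,0) = 26.4324; S(1,1) = 22.2295
  k=2: S(2,0) = 28.8230; S(2,1) = 24.2400; S(2,2) = 20.3857
  k=3: S(3,0) = 31.4299; S(3,1) = 26.4324; S(3,2) = 22.2295; S(3,3) = 18.6949
  k=4: S(4,0) = 34.2726; S(4,1) = 28.8230; S(4,2) = 24.2400; S(4,3) = 20.3857; S(4,4) = 17.1443
Terminal payoffs V(N, i) = max(K - S_T, 0):
  V(4,0) = 0.000000; V(4,1) = 0.000000; V(4,2) = 2.450000; V(4,3) = 6.304299; V(4,4) = 9.545742
Backward induction: V(k, i) = exp(-r*dt) * [p * V(k+1, i) + (1-p) * V(k+1, i+1)].
  V(3,0) = exp(-r*dt) * [p*0.000000 + (1-p)*0.000000] = 0.000000
  V(3,1) = exp(-r*dt) * [p*0.000000 + (1-p)*2.450000] = 1.280650
  V(3,2) = exp(-r*dt) * [p*2.450000 + (1-p)*6.304299] = 4.463575
  V(3,3) = exp(-r*dt) * [p*6.304299 + (1-p)*9.545742] = 7.995760
  V(2,0) = exp(-r*dt) * [p*0.000000 + (1-p)*1.280650] = 0.669414
  V(2,1) = exp(-r*dt) * [p*1.280650 + (1-p)*4.463575] = 2.943824
  V(2,2) = exp(-r*dt) * [p*4.463575 + (1-p)*7.995760] = 6.307854
  V(1,0) = exp(-r*dt) * [p*0.669414 + (1-p)*2.943824] = 1.857974
  V(1,1) = exp(-r*dt) * [p*2.943824 + (1-p)*6.307854] = 4.700902
  V(0,0) = exp(-r*dt) * [p*1.857974 + (1-p)*4.700902] = 3.343162

Answer: Price = V(0,0) = 3.3432


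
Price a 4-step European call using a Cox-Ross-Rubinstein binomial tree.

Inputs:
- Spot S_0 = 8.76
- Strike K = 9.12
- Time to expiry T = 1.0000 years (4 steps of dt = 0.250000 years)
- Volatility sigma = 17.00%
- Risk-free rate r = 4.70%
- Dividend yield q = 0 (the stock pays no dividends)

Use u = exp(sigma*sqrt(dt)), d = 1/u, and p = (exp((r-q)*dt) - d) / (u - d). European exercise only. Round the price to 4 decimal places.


Answer: Price = V(0,0) = 0.6335

Derivation:
dt = T/N = 0.250000
u = exp(sigma*sqrt(dt)) = 1.088717; d = 1/u = 0.918512
p = (exp((r-q)*dt) - d) / (u - d) = 0.548204
Discount per step: exp(-r*dt) = 0.988319
Stock lattice S(k, i) with i counting down-moves:
  k=0: S(0,0) = 8.7600
  k=1: S(1,0) = 9.5372; S(1,1) = 8.0462
  k=2: S(2,0) = 10.3833; S(2,1) = 8.7600; S(2,2) = 7.3905
  k=3: S(3,0) = 11.3044; S(3,1) = 9.5372; S(3,2) = 8.0462; S(3,3) = 6.7883
  k=4: S(4,0) = 12.3073; S(4,1) = 10.3833; S(4,2) = 8.7600; S(4,3) = 7.3905; S(4,4) = 6.2351
Terminal payoffs V(N, i) = max(S_T - K, 0):
  V(4,0) = 3.187341; V(4,1) = 1.263270; V(4,2) = 0.000000; V(4,3) = 0.000000; V(4,4) = 0.000000
Backward induction: V(k, i) = exp(-r*dt) * [p * V(k+1, i) + (1-p) * V(k+1, i+1)].
  V(3,0) = exp(-r*dt) * [p*3.187341 + (1-p)*1.263270] = 2.290977
  V(3,1) = exp(-r*dt) * [p*1.263270 + (1-p)*0.000000] = 0.684441
  V(3,2) = exp(-r*dt) * [p*0.000000 + (1-p)*0.000000] = 0.000000
  V(3,3) = exp(-r*dt) * [p*0.000000 + (1-p)*0.000000] = 0.000000
  V(2,0) = exp(-r*dt) * [p*2.290977 + (1-p)*0.684441] = 1.546868
  V(2,1) = exp(-r*dt) * [p*0.684441 + (1-p)*0.000000] = 0.370831
  V(2,2) = exp(-r*dt) * [p*0.000000 + (1-p)*0.000000] = 0.000000
  V(1,0) = exp(-r*dt) * [p*1.546868 + (1-p)*0.370831] = 1.003677
  V(1,1) = exp(-r*dt) * [p*0.370831 + (1-p)*0.000000] = 0.200916
  V(0,0) = exp(-r*dt) * [p*1.003677 + (1-p)*0.200916] = 0.633506


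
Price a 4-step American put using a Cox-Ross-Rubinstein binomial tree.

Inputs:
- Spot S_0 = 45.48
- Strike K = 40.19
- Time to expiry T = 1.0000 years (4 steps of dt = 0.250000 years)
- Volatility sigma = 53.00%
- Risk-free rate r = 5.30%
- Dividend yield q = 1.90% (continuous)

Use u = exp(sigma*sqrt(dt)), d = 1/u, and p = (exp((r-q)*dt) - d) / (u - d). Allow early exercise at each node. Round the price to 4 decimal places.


dt = T/N = 0.250000
u = exp(sigma*sqrt(dt)) = 1.303431; d = 1/u = 0.767206
p = (exp((r-q)*dt) - d) / (u - d) = 0.450054
Discount per step: exp(-r*dt) = 0.986837
Stock lattice S(k, i) with i counting down-moves:
  k=0: S(0,0) = 45.4800
  k=1: S(1,0) = 59.2800; S(1,1) = 34.8925
  k=2: S(2,0) = 77.2674; S(2,1) = 45.4800; S(2,2) = 26.7698
  k=3: S(3,0) = 100.7128; S(3,1) = 59.2800; S(3,2) = 34.8925; S(3,3) = 20.5379
  k=4: S(4,0) = 131.2722; S(4,1) = 77.2674; S(4,2) = 45.4800; S(4,3) = 26.7698; S(4,4) = 15.7568
Terminal payoffs V(N, i) = max(K - S_T, 0):
  V(4,0) = 0.000000; V(4,1) = 0.000000; V(4,2) = 0.000000; V(4,3) = 13.420246; V(4,4) = 24.433190
Backward induction: V(k, i) = exp(-r*dt) * [p * V(k+1, i) + (1-p) * V(k+1, i+1)]; then take max(V_cont, immediate exercise) for American.
  V(3,0) = exp(-r*dt) * [p*0.000000 + (1-p)*0.000000] = 0.000000; exercise = 0.000000; V(3,0) = max -> 0.000000
  V(3,1) = exp(-r*dt) * [p*0.000000 + (1-p)*0.000000] = 0.000000; exercise = 0.000000; V(3,1) = max -> 0.000000
  V(3,2) = exp(-r*dt) * [p*0.000000 + (1-p)*13.420246] = 7.283264; exercise = 5.297473; V(3,2) = max -> 7.283264
  V(3,3) = exp(-r*dt) * [p*13.420246 + (1-p)*24.433190] = 19.220404; exercise = 19.652085; V(3,3) = max -> 19.652085
  V(2,0) = exp(-r*dt) * [p*0.000000 + (1-p)*0.000000] = 0.000000; exercise = 0.000000; V(2,0) = max -> 0.000000
  V(2,1) = exp(-r*dt) * [p*0.000000 + (1-p)*7.283264] = 3.952679; exercise = 0.000000; V(2,1) = max -> 3.952679
  V(2,2) = exp(-r*dt) * [p*7.283264 + (1-p)*19.652085] = 13.900045; exercise = 13.420246; V(2,2) = max -> 13.900045
  V(1,0) = exp(-r*dt) * [p*0.000000 + (1-p)*3.952679] = 2.145147; exercise = 0.000000; V(1,0) = max -> 2.145147
  V(1,1) = exp(-r*dt) * [p*3.952679 + (1-p)*13.900045] = 9.299159; exercise = 5.297473; V(1,1) = max -> 9.299159
  V(0,0) = exp(-r*dt) * [p*2.145147 + (1-p)*9.299159] = 5.999445; exercise = 0.000000; V(0,0) = max -> 5.999445

Answer: Price = V(0,0) = 5.9994
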